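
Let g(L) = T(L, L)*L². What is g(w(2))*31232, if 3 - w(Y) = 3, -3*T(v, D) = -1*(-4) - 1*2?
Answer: 0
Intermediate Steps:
T(v, D) = -⅔ (T(v, D) = -(-1*(-4) - 1*2)/3 = -(4 - 2)/3 = -⅓*2 = -⅔)
w(Y) = 0 (w(Y) = 3 - 1*3 = 3 - 3 = 0)
g(L) = -2*L²/3
g(w(2))*31232 = -⅔*0²*31232 = -⅔*0*31232 = 0*31232 = 0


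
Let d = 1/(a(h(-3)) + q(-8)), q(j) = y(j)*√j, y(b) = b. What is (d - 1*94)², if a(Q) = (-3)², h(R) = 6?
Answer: (-3810007*I + 2541760*√2)/(-431*I + 288*√2) ≈ 8833.1 - 7.1725*I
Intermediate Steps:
q(j) = j^(3/2) (q(j) = j*√j = j^(3/2))
a(Q) = 9
d = 1/(9 - 16*I*√2) (d = 1/(9 + (-8)^(3/2)) = 1/(9 - 16*I*√2) ≈ 0.015177 + 0.038158*I)
(d - 1*94)² = ((9/593 + 16*I*√2/593) - 1*94)² = ((9/593 + 16*I*√2/593) - 94)² = (-55733/593 + 16*I*√2/593)²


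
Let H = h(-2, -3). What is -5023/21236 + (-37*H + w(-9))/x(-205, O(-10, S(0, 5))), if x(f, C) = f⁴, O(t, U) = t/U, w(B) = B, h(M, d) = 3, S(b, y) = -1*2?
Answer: -1774225197539/7500982574500 ≈ -0.23653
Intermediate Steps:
S(b, y) = -2
H = 3
-5023/21236 + (-37*H + w(-9))/x(-205, O(-10, S(0, 5))) = -5023/21236 + (-37*3 - 9)/((-205)⁴) = -5023*1/21236 + (-111 - 9)/1766100625 = -5023/21236 - 120*1/1766100625 = -5023/21236 - 24/353220125 = -1774225197539/7500982574500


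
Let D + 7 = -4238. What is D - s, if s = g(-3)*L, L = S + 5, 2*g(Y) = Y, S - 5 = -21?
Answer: -8523/2 ≈ -4261.5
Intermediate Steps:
S = -16 (S = 5 - 21 = -16)
D = -4245 (D = -7 - 4238 = -4245)
g(Y) = Y/2
L = -11 (L = -16 + 5 = -11)
s = 33/2 (s = ((½)*(-3))*(-11) = -3/2*(-11) = 33/2 ≈ 16.500)
D - s = -4245 - 1*33/2 = -4245 - 33/2 = -8523/2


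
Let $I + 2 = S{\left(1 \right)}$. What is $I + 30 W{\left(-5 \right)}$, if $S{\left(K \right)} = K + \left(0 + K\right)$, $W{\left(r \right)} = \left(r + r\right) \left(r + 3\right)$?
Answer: $600$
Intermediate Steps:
$W{\left(r \right)} = 2 r \left(3 + r\right)$
$S{\left(K \right)} = 2 K$ ($S{\left(K \right)} = K + K = 2 K$)
$I = 0$ ($I = -2 + 2 \cdot 1 = -2 + 2 = 0$)
$I + 30 W{\left(-5 \right)} = 0 + 30 \cdot 2 \left(-5\right) \left(3 - 5\right) = 0 + 30 \cdot 2 \left(-5\right) \left(-2\right) = 0 + 30 \cdot 20 = 0 + 600 = 600$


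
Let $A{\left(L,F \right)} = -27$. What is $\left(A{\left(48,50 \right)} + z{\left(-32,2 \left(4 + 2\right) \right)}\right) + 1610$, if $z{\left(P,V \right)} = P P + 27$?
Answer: $2634$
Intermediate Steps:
$z{\left(P,V \right)} = 27 + P^{2}$ ($z{\left(P,V \right)} = P^{2} + 27 = 27 + P^{2}$)
$\left(A{\left(48,50 \right)} + z{\left(-32,2 \left(4 + 2\right) \right)}\right) + 1610 = \left(-27 + \left(27 + \left(-32\right)^{2}\right)\right) + 1610 = \left(-27 + \left(27 + 1024\right)\right) + 1610 = \left(-27 + 1051\right) + 1610 = 1024 + 1610 = 2634$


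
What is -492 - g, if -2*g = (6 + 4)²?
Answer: -442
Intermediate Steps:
g = -50 (g = -(6 + 4)²/2 = -½*10² = -½*100 = -50)
-492 - g = -492 - 1*(-50) = -492 + 50 = -442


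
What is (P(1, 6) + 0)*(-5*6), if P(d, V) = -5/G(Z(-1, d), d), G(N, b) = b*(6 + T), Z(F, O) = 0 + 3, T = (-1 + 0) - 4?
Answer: 150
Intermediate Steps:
T = -5 (T = -1 - 4 = -5)
Z(F, O) = 3
G(N, b) = b (G(N, b) = b*(6 - 5) = b*1 = b)
P(d, V) = -5/d
(P(1, 6) + 0)*(-5*6) = (-5/1 + 0)*(-5*6) = (-5*1 + 0)*(-30) = (-5 + 0)*(-30) = -5*(-30) = 150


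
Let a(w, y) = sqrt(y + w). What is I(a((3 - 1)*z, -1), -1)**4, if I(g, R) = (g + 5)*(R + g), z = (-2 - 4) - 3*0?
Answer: -256112 - 33408*I*sqrt(13) ≈ -2.5611e+5 - 1.2045e+5*I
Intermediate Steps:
z = -6 (z = -6 + 0 = -6)
a(w, y) = sqrt(w + y)
I(g, R) = (5 + g)*(R + g)
I(a((3 - 1)*z, -1), -1)**4 = ((sqrt((3 - 1)*(-6) - 1))**2 + 5*(-1) + 5*sqrt((3 - 1)*(-6) - 1) - sqrt((3 - 1)*(-6) - 1))**4 = ((sqrt(2*(-6) - 1))**2 - 5 + 5*sqrt(2*(-6) - 1) - sqrt(2*(-6) - 1))**4 = ((sqrt(-12 - 1))**2 - 5 + 5*sqrt(-12 - 1) - sqrt(-12 - 1))**4 = ((sqrt(-13))**2 - 5 + 5*sqrt(-13) - sqrt(-13))**4 = ((I*sqrt(13))**2 - 5 + 5*(I*sqrt(13)) - I*sqrt(13))**4 = (-13 - 5 + 5*I*sqrt(13) - I*sqrt(13))**4 = (-18 + 4*I*sqrt(13))**4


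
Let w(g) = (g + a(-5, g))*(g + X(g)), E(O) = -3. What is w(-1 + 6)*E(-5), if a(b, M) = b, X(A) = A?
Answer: 0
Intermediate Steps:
w(g) = 2*g*(-5 + g) (w(g) = (g - 5)*(g + g) = (-5 + g)*(2*g) = 2*g*(-5 + g))
w(-1 + 6)*E(-5) = (2*(-1 + 6)*(-5 + (-1 + 6)))*(-3) = (2*5*(-5 + 5))*(-3) = (2*5*0)*(-3) = 0*(-3) = 0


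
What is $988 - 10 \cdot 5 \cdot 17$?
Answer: $138$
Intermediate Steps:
$988 - 10 \cdot 5 \cdot 17 = 988 - 50 \cdot 17 = 988 - 850 = 138$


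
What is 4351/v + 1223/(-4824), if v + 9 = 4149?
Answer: 147463/184920 ≈ 0.79744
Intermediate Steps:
v = 4140 (v = -9 + 4149 = 4140)
4351/v + 1223/(-4824) = 4351/4140 + 1223/(-4824) = 4351*(1/4140) + 1223*(-1/4824) = 4351/4140 - 1223/4824 = 147463/184920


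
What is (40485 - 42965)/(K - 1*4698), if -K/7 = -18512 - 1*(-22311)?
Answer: 2480/31291 ≈ 0.079256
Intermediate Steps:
K = -26593 (K = -7*(-18512 - 1*(-22311)) = -7*(-18512 + 22311) = -7*3799 = -26593)
(40485 - 42965)/(K - 1*4698) = (40485 - 42965)/(-26593 - 1*4698) = -2480/(-26593 - 4698) = -2480/(-31291) = -2480*(-1/31291) = 2480/31291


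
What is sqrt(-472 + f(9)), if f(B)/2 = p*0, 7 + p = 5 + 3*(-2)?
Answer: 2*I*sqrt(118) ≈ 21.726*I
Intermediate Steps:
p = -8 (p = -7 + (5 + 3*(-2)) = -7 + (5 - 6) = -7 - 1 = -8)
f(B) = 0 (f(B) = 2*(-8*0) = 2*0 = 0)
sqrt(-472 + f(9)) = sqrt(-472 + 0) = sqrt(-472) = 2*I*sqrt(118)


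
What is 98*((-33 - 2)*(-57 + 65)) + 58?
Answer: -27382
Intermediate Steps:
98*((-33 - 2)*(-57 + 65)) + 58 = 98*(-35*8) + 58 = 98*(-280) + 58 = -27440 + 58 = -27382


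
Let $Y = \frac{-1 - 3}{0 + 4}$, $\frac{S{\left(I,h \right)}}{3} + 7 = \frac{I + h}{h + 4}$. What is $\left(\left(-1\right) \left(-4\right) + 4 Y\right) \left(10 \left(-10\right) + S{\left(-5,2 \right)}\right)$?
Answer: $0$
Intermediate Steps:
$S{\left(I,h \right)} = -21 + \frac{3 \left(I + h\right)}{4 + h}$ ($S{\left(I,h \right)} = -21 + 3 \frac{I + h}{h + 4} = -21 + 3 \frac{I + h}{4 + h} = -21 + \frac{3 \left(I + h\right)}{4 + h}$)
$Y = -1$ ($Y = - \frac{4}{4} = \left(-4\right) \frac{1}{4} = -1$)
$\left(\left(-1\right) \left(-4\right) + 4 Y\right) \left(10 \left(-10\right) + S{\left(-5,2 \right)}\right) = \left(\left(-1\right) \left(-4\right) + 4 \left(-1\right)\right) \left(10 \left(-10\right) + \frac{3 \left(-28 - 5 - 12\right)}{4 + 2}\right) = \left(4 - 4\right) \left(-100 + \frac{3 \left(-28 - 5 - 12\right)}{6}\right) = 0 \left(-100 + 3 \cdot \frac{1}{6} \left(-45\right)\right) = 0 \left(-100 - \frac{45}{2}\right) = 0 \left(- \frac{245}{2}\right) = 0$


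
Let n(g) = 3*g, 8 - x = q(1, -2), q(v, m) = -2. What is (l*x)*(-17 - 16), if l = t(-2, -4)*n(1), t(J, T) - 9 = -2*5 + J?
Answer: 2970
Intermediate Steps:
t(J, T) = -1 + J (t(J, T) = 9 + (-2*5 + J) = 9 + (-10 + J) = -1 + J)
x = 10 (x = 8 - 1*(-2) = 8 + 2 = 10)
l = -9 (l = (-1 - 2)*(3*1) = -3*3 = -9)
(l*x)*(-17 - 16) = (-9*10)*(-17 - 16) = -90*(-33) = 2970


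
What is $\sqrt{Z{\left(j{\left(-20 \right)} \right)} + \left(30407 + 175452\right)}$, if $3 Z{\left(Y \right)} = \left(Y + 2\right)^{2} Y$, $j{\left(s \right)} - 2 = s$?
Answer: $17 \sqrt{707} \approx 452.02$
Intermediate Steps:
$j{\left(s \right)} = 2 + s$
$Z{\left(Y \right)} = \frac{Y \left(2 + Y\right)^{2}}{3}$ ($Z{\left(Y \right)} = \frac{\left(Y + 2\right)^{2} Y}{3} = \frac{\left(2 + Y\right)^{2} Y}{3} = \frac{Y \left(2 + Y\right)^{2}}{3}$)
$\sqrt{Z{\left(j{\left(-20 \right)} \right)} + \left(30407 + 175452\right)} = \sqrt{\frac{\left(2 - 20\right) \left(2 + \left(2 - 20\right)\right)^{2}}{3} + \left(30407 + 175452\right)} = \sqrt{\frac{1}{3} \left(-18\right) \left(2 - 18\right)^{2} + 205859} = \sqrt{\frac{1}{3} \left(-18\right) \left(-16\right)^{2} + 205859} = \sqrt{\frac{1}{3} \left(-18\right) 256 + 205859} = \sqrt{-1536 + 205859} = \sqrt{204323} = 17 \sqrt{707}$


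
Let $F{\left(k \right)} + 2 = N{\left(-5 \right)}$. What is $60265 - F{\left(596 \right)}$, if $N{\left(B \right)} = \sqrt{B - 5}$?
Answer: $60267 - i \sqrt{10} \approx 60267.0 - 3.1623 i$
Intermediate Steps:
$N{\left(B \right)} = \sqrt{-5 + B}$
$F{\left(k \right)} = -2 + i \sqrt{10}$ ($F{\left(k \right)} = -2 + \sqrt{-5 - 5} = -2 + \sqrt{-10} = -2 + i \sqrt{10}$)
$60265 - F{\left(596 \right)} = 60265 - \left(-2 + i \sqrt{10}\right) = 60265 + \left(2 - i \sqrt{10}\right) = 60267 - i \sqrt{10}$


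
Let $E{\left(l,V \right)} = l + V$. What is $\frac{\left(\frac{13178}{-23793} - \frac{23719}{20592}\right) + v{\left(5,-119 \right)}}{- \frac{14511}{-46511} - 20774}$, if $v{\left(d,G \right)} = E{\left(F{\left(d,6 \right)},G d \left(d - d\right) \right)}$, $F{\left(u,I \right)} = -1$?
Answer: $\frac{1868407473833}{14345083357100496} \approx 0.00013025$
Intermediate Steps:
$E{\left(l,V \right)} = V + l$
$v{\left(d,G \right)} = -1$ ($v{\left(d,G \right)} = G d \left(d - d\right) - 1 = G d 0 - 1 = 0 - 1 = -1$)
$\frac{\left(\frac{13178}{-23793} - \frac{23719}{20592}\right) + v{\left(5,-119 \right)}}{- \frac{14511}{-46511} - 20774} = \frac{\left(\frac{13178}{-23793} - \frac{23719}{20592}\right) - 1}{- \frac{14511}{-46511} - 20774} = \frac{\left(13178 \left(- \frac{1}{23793}\right) - \frac{23719}{20592}\right) - 1}{\left(-14511\right) \left(- \frac{1}{46511}\right) - 20774} = \frac{\left(- \frac{1198}{2163} - \frac{23719}{20592}\right) - 1}{\frac{14511}{46511} - 20774} = \frac{- \frac{25324471}{14846832} - 1}{- \frac{966205003}{46511}} = \left(- \frac{40171303}{14846832}\right) \left(- \frac{46511}{966205003}\right) = \frac{1868407473833}{14345083357100496}$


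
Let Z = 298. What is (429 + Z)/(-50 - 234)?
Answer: -727/284 ≈ -2.5599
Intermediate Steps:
(429 + Z)/(-50 - 234) = (429 + 298)/(-50 - 234) = 727/(-284) = 727*(-1/284) = -727/284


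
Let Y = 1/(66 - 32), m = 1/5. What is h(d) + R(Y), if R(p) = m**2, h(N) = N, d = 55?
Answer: 1376/25 ≈ 55.040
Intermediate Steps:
m = 1/5 ≈ 0.20000
Y = 1/34 ≈ 0.029412
R(p) = 1/25 (R(p) = (1/5)**2 = 1/25)
h(d) + R(Y) = 55 + 1/25 = 1376/25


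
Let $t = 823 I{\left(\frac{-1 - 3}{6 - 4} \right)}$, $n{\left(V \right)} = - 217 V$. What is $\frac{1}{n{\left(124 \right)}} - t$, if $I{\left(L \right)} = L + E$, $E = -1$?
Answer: $\frac{66435851}{26908} \approx 2469.0$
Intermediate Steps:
$I{\left(L \right)} = -1 + L$ ($I{\left(L \right)} = L - 1 = -1 + L$)
$t = -2469$ ($t = 823 \left(-1 + \frac{-1 - 3}{6 - 4}\right) = 823 \left(-1 - \frac{4}{2}\right) = 823 \left(-1 - 2\right) = 823 \left(-3\right) = -2469$)
$\frac{1}{n{\left(124 \right)}} - t = \frac{1}{\left(-217\right) 124} - -2469 = \frac{1}{-26908} + 2469 = - \frac{1}{26908} + 2469 = \frac{66435851}{26908}$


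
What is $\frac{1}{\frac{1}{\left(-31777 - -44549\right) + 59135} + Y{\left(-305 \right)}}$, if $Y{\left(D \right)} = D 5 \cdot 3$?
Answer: $- \frac{71907}{328974524} \approx -0.00021858$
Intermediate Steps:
$Y{\left(D \right)} = 15 D$ ($Y{\left(D \right)} = 5 D 3 = 15 D$)
$\frac{1}{\frac{1}{\left(-31777 - -44549\right) + 59135} + Y{\left(-305 \right)}} = \frac{1}{\frac{1}{\left(-31777 - -44549\right) + 59135} + 15 \left(-305\right)} = \frac{1}{\frac{1}{\left(-31777 + 44549\right) + 59135} - 4575} = \frac{1}{\frac{1}{12772 + 59135} - 4575} = \frac{1}{\frac{1}{71907} - 4575} = \frac{1}{- \frac{328974524}{71907}} = - \frac{71907}{328974524}$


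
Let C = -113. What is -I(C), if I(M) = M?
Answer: 113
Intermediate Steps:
-I(C) = -1*(-113) = 113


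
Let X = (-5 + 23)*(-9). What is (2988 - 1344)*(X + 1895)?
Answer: 2849052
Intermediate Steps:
X = -162 (X = 18*(-9) = -162)
(2988 - 1344)*(X + 1895) = (2988 - 1344)*(-162 + 1895) = 1644*1733 = 2849052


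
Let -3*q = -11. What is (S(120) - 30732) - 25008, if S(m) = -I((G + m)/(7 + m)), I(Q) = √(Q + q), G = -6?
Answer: -55740 - √662559/381 ≈ -55742.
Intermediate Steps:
q = 11/3 (q = -⅓*(-11) = 11/3 ≈ 3.6667)
I(Q) = √(11/3 + Q) (I(Q) = √(Q + 11/3) = √(11/3 + Q))
S(m) = -√(33 + 9*(-6 + m)/(7 + m))/3 (S(m) = -√(33 + 9*((-6 + m)/(7 + m)))/3 = -√(33 + 9*(-6 + m)/(7 + m))/3)
(S(120) - 30732) - 25008 = (-√3*√((59 + 14*120)/(7 + 120))/3 - 30732) - 25008 = (-√3*√((59 + 1680)/127)/3 - 30732) - 25008 = (-√3*√((1/127)*1739)/3 - 30732) - 25008 = (-√3*√(1739/127)/3 - 30732) - 25008 = (-√3*√220853/127/3 - 30732) - 25008 = (-√662559/381 - 30732) - 25008 = (-30732 - √662559/381) - 25008 = -55740 - √662559/381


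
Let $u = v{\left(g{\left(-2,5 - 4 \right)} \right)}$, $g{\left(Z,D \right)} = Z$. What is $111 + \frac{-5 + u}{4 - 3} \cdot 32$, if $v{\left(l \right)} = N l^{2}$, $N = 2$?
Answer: $207$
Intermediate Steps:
$v{\left(l \right)} = 2 l^{2}$
$u = 8$ ($u = 2 \left(-2\right)^{2} = 2 \cdot 4 = 8$)
$111 + \frac{-5 + u}{4 - 3} \cdot 32 = 111 + \frac{-5 + 8}{4 - 3} \cdot 32 = 111 + 1^{-1} \cdot 3 \cdot 32 = 111 + 1 \cdot 3 \cdot 32 = 111 + 3 \cdot 32 = 111 + 96 = 207$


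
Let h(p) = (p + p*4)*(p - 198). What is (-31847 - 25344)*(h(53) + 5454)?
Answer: 1885644461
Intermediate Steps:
h(p) = 5*p*(-198 + p) (h(p) = (p + 4*p)*(-198 + p) = (5*p)*(-198 + p) = 5*p*(-198 + p))
(-31847 - 25344)*(h(53) + 5454) = (-31847 - 25344)*(5*53*(-198 + 53) + 5454) = -57191*(5*53*(-145) + 5454) = -57191*(-38425 + 5454) = -57191*(-32971) = 1885644461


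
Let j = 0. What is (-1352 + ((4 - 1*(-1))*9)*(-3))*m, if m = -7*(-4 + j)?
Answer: -41636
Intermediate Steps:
m = 28 (m = -7*(-4 + 0) = -7*(-4) = 28)
(-1352 + ((4 - 1*(-1))*9)*(-3))*m = (-1352 + ((4 - 1*(-1))*9)*(-3))*28 = (-1352 + ((4 + 1)*9)*(-3))*28 = (-1352 + (5*9)*(-3))*28 = (-1352 + 45*(-3))*28 = (-1352 - 135)*28 = -1487*28 = -41636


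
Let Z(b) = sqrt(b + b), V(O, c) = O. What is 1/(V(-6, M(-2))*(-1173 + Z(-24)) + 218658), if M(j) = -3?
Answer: 2351/530611314 + I*sqrt(3)/2122445256 ≈ 4.4307e-6 + 8.1606e-10*I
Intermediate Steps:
Z(b) = sqrt(2)*sqrt(b) (Z(b) = sqrt(2*b) = sqrt(2)*sqrt(b))
1/(V(-6, M(-2))*(-1173 + Z(-24)) + 218658) = 1/(-6*(-1173 + sqrt(2)*sqrt(-24)) + 218658) = 1/(-6*(-1173 + sqrt(2)*(2*I*sqrt(6))) + 218658) = 1/(-6*(-1173 + 4*I*sqrt(3)) + 218658) = 1/((7038 - 24*I*sqrt(3)) + 218658) = 1/(225696 - 24*I*sqrt(3))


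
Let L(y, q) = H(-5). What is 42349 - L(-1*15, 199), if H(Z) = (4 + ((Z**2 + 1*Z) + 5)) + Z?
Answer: 42325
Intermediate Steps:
H(Z) = 9 + Z**2 + 2*Z (H(Z) = (4 + ((Z**2 + Z) + 5)) + Z = (4 + ((Z + Z**2) + 5)) + Z = (4 + (5 + Z + Z**2)) + Z = (9 + Z + Z**2) + Z = 9 + Z**2 + 2*Z)
L(y, q) = 24 (L(y, q) = 9 + (-5)**2 + 2*(-5) = 9 + 25 - 10 = 24)
42349 - L(-1*15, 199) = 42349 - 1*24 = 42349 - 24 = 42325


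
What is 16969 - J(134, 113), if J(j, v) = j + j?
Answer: 16701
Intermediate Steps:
J(j, v) = 2*j
16969 - J(134, 113) = 16969 - 2*134 = 16969 - 1*268 = 16969 - 268 = 16701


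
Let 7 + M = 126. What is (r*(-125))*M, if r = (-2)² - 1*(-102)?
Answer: -1576750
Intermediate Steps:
M = 119 (M = -7 + 126 = 119)
r = 106 (r = 4 + 102 = 106)
(r*(-125))*M = (106*(-125))*119 = -13250*119 = -1576750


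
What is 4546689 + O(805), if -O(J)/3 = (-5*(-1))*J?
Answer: 4534614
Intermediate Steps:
O(J) = -15*J (O(J) = -3*(-5*(-1))*J = -15*J)
4546689 + O(805) = 4546689 - 15*805 = 4546689 - 12075 = 4534614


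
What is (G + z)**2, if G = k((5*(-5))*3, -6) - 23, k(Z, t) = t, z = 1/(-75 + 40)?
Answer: 1032256/1225 ≈ 842.66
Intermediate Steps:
z = -1/35 (z = 1/(-35) = -1/35 ≈ -0.028571)
G = -29 (G = -6 - 23 = -29)
(G + z)**2 = (-29 - 1/35)**2 = (-1016/35)**2 = 1032256/1225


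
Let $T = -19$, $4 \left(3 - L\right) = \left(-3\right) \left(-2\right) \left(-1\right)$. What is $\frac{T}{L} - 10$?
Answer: $- \frac{128}{9} \approx -14.222$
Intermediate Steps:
$L = \frac{9}{2}$ ($L = 3 - \frac{\left(-3\right) \left(-2\right) \left(-1\right)}{4} = 3 - \frac{6 \left(-1\right)}{4} = 3 - - \frac{3}{2} = 3 + \frac{3}{2} = \frac{9}{2} \approx 4.5$)
$\frac{T}{L} - 10 = - \frac{19}{\frac{9}{2}} - 10 = \left(-19\right) \frac{2}{9} - 10 = - \frac{38}{9} - 10 = - \frac{128}{9}$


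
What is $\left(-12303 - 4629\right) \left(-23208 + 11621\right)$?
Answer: $196191084$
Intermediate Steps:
$\left(-12303 - 4629\right) \left(-23208 + 11621\right) = \left(-12303 - 4629\right) \left(-11587\right) = \left(-16932\right) \left(-11587\right) = 196191084$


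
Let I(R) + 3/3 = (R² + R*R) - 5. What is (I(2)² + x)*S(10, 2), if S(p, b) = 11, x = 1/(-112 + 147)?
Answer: 1551/35 ≈ 44.314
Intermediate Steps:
I(R) = -6 + 2*R² (I(R) = -1 + ((R² + R*R) - 5) = -1 + ((R² + R²) - 5) = -1 + (2*R² - 5) = -1 + (-5 + 2*R²) = -6 + 2*R²)
x = 1/35 ≈ 0.028571
(I(2)² + x)*S(10, 2) = ((-6 + 2*2²)² + 1/35)*11 = ((-6 + 2*4)² + 1/35)*11 = ((-6 + 8)² + 1/35)*11 = (2² + 1/35)*11 = (4 + 1/35)*11 = (141/35)*11 = 1551/35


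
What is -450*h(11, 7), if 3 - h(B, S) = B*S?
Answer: 33300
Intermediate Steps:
h(B, S) = 3 - B*S
-450*h(11, 7) = -450*(3 - 1*11*7) = -450*(3 - 77) = -450*(-74) = 33300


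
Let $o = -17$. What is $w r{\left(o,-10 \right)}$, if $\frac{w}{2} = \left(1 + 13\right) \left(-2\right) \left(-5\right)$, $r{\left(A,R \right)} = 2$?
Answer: $560$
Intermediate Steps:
$w = 280$ ($w = 2 \left(1 + 13\right) \left(-2\right) \left(-5\right) = 2 \cdot 14 \left(-2\right) \left(-5\right) = 2 \left(\left(-28\right) \left(-5\right)\right) = 2 \cdot 140 = 280$)
$w r{\left(o,-10 \right)} = 280 \cdot 2 = 560$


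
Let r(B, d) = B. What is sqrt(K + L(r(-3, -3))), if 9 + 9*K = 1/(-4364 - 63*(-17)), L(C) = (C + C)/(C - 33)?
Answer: I*sqrt(325328642)/19758 ≈ 0.91289*I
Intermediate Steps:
L(C) = 2*C/(-33 + C) (L(C) = (2*C)/(-33 + C) = 2*C/(-33 + C))
K = -29638/29637 (K = -1 + 1/(9*(-4364 - 63*(-17))) = -1 + 1/(9*(-4364 + 1071)) = -1 + (1/9)/(-3293) = -1 + (1/9)*(-1/3293) = -1 - 1/29637 = -29638/29637 ≈ -1.0000)
sqrt(K + L(r(-3, -3))) = sqrt(-29638/29637 + 2*(-3)/(-33 - 3)) = sqrt(-29638/29637 + 2*(-3)/(-36)) = sqrt(-29638/29637 + 2*(-3)*(-1/36)) = sqrt(-29638/29637 + 1/6) = sqrt(-49397/59274) = I*sqrt(325328642)/19758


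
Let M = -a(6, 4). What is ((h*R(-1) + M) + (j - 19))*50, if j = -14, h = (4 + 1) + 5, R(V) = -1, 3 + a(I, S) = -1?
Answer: -1950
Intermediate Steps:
a(I, S) = -4 (a(I, S) = -3 - 1 = -4)
h = 10 (h = 5 + 5 = 10)
M = 4 (M = -1*(-4) = 4)
((h*R(-1) + M) + (j - 19))*50 = ((10*(-1) + 4) + (-14 - 19))*50 = ((-10 + 4) - 33)*50 = (-6 - 33)*50 = -39*50 = -1950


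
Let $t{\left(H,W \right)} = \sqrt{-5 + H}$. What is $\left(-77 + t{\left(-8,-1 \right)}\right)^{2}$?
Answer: $\left(77 - i \sqrt{13}\right)^{2} \approx 5916.0 - 555.25 i$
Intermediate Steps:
$\left(-77 + t{\left(-8,-1 \right)}\right)^{2} = \left(-77 + \sqrt{-5 - 8}\right)^{2} = \left(-77 + \sqrt{-13}\right)^{2} = \left(-77 + i \sqrt{13}\right)^{2}$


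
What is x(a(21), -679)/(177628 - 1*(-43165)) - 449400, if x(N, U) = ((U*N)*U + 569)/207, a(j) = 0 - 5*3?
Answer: -20539452374446/45704151 ≈ -4.4940e+5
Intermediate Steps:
a(j) = -15 (a(j) = 0 - 15 = -15)
x(N, U) = 569/207 + N*U²/207 (x(N, U) = ((N*U)*U + 569)*(1/207) = (N*U² + 569)*(1/207) = (569 + N*U²)*(1/207) = 569/207 + N*U²/207)
x(a(21), -679)/(177628 - 1*(-43165)) - 449400 = (569/207 + (1/207)*(-15)*(-679)²)/(177628 - 1*(-43165)) - 449400 = (569/207 + (1/207)*(-15)*461041)/(177628 + 43165) - 449400 = (569/207 - 2305205/69)/220793 - 449400 = -6915046/207*1/220793 - 449400 = -6915046/45704151 - 449400 = -20539452374446/45704151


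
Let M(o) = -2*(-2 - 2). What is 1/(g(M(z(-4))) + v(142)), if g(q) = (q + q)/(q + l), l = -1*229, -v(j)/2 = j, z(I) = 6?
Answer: -221/62780 ≈ -0.0035202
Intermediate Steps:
M(o) = 8 (M(o) = -2*(-4) = 8)
v(j) = -2*j
l = -229
g(q) = 2*q/(-229 + q) (g(q) = (q + q)/(q - 229) = (2*q)/(-229 + q) = 2*q/(-229 + q))
1/(g(M(z(-4))) + v(142)) = 1/(2*8/(-229 + 8) - 2*142) = 1/(2*8/(-221) - 284) = 1/(2*8*(-1/221) - 284) = 1/(-16/221 - 284) = 1/(-62780/221) = -221/62780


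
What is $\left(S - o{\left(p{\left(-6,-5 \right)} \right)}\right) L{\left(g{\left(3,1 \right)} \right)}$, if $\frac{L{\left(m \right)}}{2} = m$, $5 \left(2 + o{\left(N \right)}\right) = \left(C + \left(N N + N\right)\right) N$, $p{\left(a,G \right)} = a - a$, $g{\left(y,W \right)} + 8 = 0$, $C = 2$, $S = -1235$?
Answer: $19728$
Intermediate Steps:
$g{\left(y,W \right)} = -8$ ($g{\left(y,W \right)} = -8 + 0 = -8$)
$p{\left(a,G \right)} = 0$
$o{\left(N \right)} = -2 + \frac{N \left(2 + N + N^{2}\right)}{5}$ ($o{\left(N \right)} = -2 + \frac{\left(2 + \left(N N + N\right)\right) N}{5} = -2 + \frac{\left(2 + \left(N^{2} + N\right)\right) N}{5} = -2 + \frac{\left(2 + \left(N + N^{2}\right)\right) N}{5} = -2 + \frac{\left(2 + N + N^{2}\right) N}{5} = -2 + \frac{N \left(2 + N + N^{2}\right)}{5}$)
$L{\left(m \right)} = 2 m$
$\left(S - o{\left(p{\left(-6,-5 \right)} \right)}\right) L{\left(g{\left(3,1 \right)} \right)} = \left(-1235 - \left(-2 + \frac{0^{2}}{5} + \frac{0^{3}}{5} + \frac{2}{5} \cdot 0\right)\right) 2 \left(-8\right) = \left(-1235 - \left(-2 + \frac{1}{5} \cdot 0 + \frac{1}{5} \cdot 0 + 0\right)\right) \left(-16\right) = \left(-1235 - \left(-2 + 0 + 0 + 0\right)\right) \left(-16\right) = \left(-1235 - -2\right) \left(-16\right) = \left(-1235 + 2\right) \left(-16\right) = \left(-1233\right) \left(-16\right) = 19728$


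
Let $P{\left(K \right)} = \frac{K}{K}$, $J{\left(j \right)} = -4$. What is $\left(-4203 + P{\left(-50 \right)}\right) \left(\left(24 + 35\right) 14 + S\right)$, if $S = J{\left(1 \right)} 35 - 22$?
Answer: $-2790128$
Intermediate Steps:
$P{\left(K \right)} = 1$
$S = -162$ ($S = \left(-4\right) 35 - 22 = -140 - 22 = -162$)
$\left(-4203 + P{\left(-50 \right)}\right) \left(\left(24 + 35\right) 14 + S\right) = \left(-4203 + 1\right) \left(\left(24 + 35\right) 14 - 162\right) = - 4202 \left(59 \cdot 14 - 162\right) = - 4202 \left(826 - 162\right) = \left(-4202\right) 664 = -2790128$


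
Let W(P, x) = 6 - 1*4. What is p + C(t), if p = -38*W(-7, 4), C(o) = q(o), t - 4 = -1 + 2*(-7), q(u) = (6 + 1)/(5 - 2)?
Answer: -221/3 ≈ -73.667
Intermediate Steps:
W(P, x) = 2 (W(P, x) = 6 - 4 = 2)
q(u) = 7/3
t = -11 (t = 4 + (-1 + 2*(-7)) = 4 + (-1 - 14) = 4 - 15 = -11)
C(o) = 7/3
p = -76 (p = -38*2 = -76)
p + C(t) = -76 + 7/3 = -221/3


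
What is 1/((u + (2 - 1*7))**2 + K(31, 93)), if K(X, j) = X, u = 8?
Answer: 1/40 ≈ 0.025000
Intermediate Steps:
1/((u + (2 - 1*7))**2 + K(31, 93)) = 1/((8 + (2 - 1*7))**2 + 31) = 1/((8 + (2 - 7))**2 + 31) = 1/((8 - 5)**2 + 31) = 1/(3**2 + 31) = 1/(9 + 31) = 1/40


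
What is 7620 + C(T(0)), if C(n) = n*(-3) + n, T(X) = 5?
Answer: 7610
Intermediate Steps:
C(n) = -2*n (C(n) = -3*n + n = -2*n)
7620 + C(T(0)) = 7620 - 2*5 = 7620 - 10 = 7610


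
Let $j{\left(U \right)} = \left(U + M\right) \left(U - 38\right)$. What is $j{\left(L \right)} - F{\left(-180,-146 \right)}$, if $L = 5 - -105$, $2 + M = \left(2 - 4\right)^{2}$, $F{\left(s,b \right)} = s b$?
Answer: $-18216$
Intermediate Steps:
$F{\left(s,b \right)} = b s$
$M = 2$ ($M = -2 + \left(2 - 4\right)^{2} = -2 + \left(-2\right)^{2} = -2 + 4 = 2$)
$L = 110$ ($L = 5 + 105 = 110$)
$j{\left(U \right)} = \left(-38 + U\right) \left(2 + U\right)$ ($j{\left(U \right)} = \left(U + 2\right) \left(U - 38\right) = \left(2 + U\right) \left(-38 + U\right) = \left(-38 + U\right) \left(2 + U\right)$)
$j{\left(L \right)} - F{\left(-180,-146 \right)} = \left(-76 + 110^{2} - 3960\right) - \left(-146\right) \left(-180\right) = \left(-76 + 12100 - 3960\right) - 26280 = 8064 - 26280 = -18216$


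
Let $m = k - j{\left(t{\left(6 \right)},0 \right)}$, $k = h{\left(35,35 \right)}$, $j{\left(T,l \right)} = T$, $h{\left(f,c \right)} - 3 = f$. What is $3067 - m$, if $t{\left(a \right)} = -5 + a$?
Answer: $3030$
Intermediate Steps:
$h{\left(f,c \right)} = 3 + f$
$k = 38$ ($k = 3 + 35 = 38$)
$m = 37$ ($m = 38 - \left(-5 + 6\right) = 38 - 1 = 37$)
$3067 - m = 3067 - 37 = 3030$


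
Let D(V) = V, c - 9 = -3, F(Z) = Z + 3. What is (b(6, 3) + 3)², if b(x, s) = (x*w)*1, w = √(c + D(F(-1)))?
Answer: 297 + 72*√2 ≈ 398.82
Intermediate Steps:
F(Z) = 3 + Z
c = 6 (c = 9 - 3 = 6)
w = 2*√2 (w = √(6 + (3 - 1)) = √(6 + 2) = √8 = 2*√2 ≈ 2.8284)
b(x, s) = 2*x*√2 (b(x, s) = (x*(2*√2))*1 = (2*x*√2)*1 = 2*x*√2)
(b(6, 3) + 3)² = (2*6*√2 + 3)² = (12*√2 + 3)² = (3 + 12*√2)²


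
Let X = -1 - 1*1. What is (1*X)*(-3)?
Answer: 6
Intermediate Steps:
X = -2 (X = -1 - 1 = -2)
(1*X)*(-3) = (1*(-2))*(-3) = -2*(-3) = 6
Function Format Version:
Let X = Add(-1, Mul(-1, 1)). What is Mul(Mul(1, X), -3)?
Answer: 6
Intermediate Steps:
X = -2 (X = Add(-1, -1) = -2)
Mul(Mul(1, X), -3) = Mul(Mul(1, -2), -3) = Mul(-2, -3) = 6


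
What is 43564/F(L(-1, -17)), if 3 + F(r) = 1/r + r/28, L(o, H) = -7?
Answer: -1219792/95 ≈ -12840.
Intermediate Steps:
F(r) = -3 + 1/r + r/28 (F(r) = -3 + (1/r + r/28) = -3 + 1/r + r/28)
43564/F(L(-1, -17)) = 43564/(-3 + 1/(-7) + (1/28)*(-7)) = 43564/(-3 - ⅐ - ¼) = 43564/(-95/28) = 43564*(-28/95) = -1219792/95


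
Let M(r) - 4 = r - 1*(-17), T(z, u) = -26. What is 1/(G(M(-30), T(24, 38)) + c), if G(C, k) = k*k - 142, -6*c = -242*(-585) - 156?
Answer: -1/23035 ≈ -4.3412e-5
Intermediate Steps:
M(r) = 21 + r (M(r) = 4 + (r - 1*(-17)) = 4 + (r + 17) = 4 + (17 + r) = 21 + r)
c = -23569 (c = -(-242*(-585) - 156)/6 = -(141570 - 156)/6 = -⅙*141414 = -23569)
G(C, k) = -142 + k² (G(C, k) = k² - 142 = -142 + k²)
1/(G(M(-30), T(24, 38)) + c) = 1/((-142 + (-26)²) - 23569) = 1/((-142 + 676) - 23569) = 1/(534 - 23569) = 1/(-23035) = -1/23035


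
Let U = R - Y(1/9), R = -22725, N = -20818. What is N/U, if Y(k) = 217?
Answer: 10409/11471 ≈ 0.90742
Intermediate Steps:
U = -22942 (U = -22725 - 1*217 = -22725 - 217 = -22942)
N/U = -20818/(-22942) = -20818*(-1/22942) = 10409/11471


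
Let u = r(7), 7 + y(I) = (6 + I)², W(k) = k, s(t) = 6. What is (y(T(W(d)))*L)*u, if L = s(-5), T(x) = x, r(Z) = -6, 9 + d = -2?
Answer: -648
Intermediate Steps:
d = -11 (d = -9 - 2 = -11)
L = 6
y(I) = -7 + (6 + I)²
u = -6
(y(T(W(d)))*L)*u = ((-7 + (6 - 11)²)*6)*(-6) = ((-7 + (-5)²)*6)*(-6) = ((-7 + 25)*6)*(-6) = (18*6)*(-6) = 108*(-6) = -648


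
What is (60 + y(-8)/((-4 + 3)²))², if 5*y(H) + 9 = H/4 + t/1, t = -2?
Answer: 82369/25 ≈ 3294.8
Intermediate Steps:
y(H) = -11/5 + H/20 (y(H) = -9/5 + (H/4 - 2/1)/5 = -9/5 + (H*(¼) - 2*1)/5 = -9/5 + (H/4 - 2)/5 = -9/5 + (-2 + H/4)/5 = -9/5 + (-⅖ + H/20) = -11/5 + H/20)
(60 + y(-8)/((-4 + 3)²))² = (60 + (-11/5 + (1/20)*(-8))/((-4 + 3)²))² = (60 + (-11/5 - ⅖)/((-1)²))² = (60 - 13/5/1)² = (60 - 13/5*1)² = (60 - 13/5)² = (287/5)² = 82369/25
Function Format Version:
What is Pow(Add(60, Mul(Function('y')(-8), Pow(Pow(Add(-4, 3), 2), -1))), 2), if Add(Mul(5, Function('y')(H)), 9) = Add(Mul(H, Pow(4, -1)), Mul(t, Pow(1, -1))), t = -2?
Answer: Rational(82369, 25) ≈ 3294.8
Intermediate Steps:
Function('y')(H) = Add(Rational(-11, 5), Mul(Rational(1, 20), H)) (Function('y')(H) = Add(Rational(-9, 5), Mul(Rational(1, 5), Add(Mul(H, Pow(4, -1)), Mul(-2, Pow(1, -1))))) = Add(Rational(-9, 5), Mul(Rational(1, 5), Add(Mul(H, Rational(1, 4)), Mul(-2, 1)))) = Add(Rational(-9, 5), Mul(Rational(1, 5), Add(Mul(Rational(1, 4), H), -2))) = Add(Rational(-9, 5), Mul(Rational(1, 5), Add(-2, Mul(Rational(1, 4), H)))) = Add(Rational(-9, 5), Add(Rational(-2, 5), Mul(Rational(1, 20), H))) = Add(Rational(-11, 5), Mul(Rational(1, 20), H)))
Pow(Add(60, Mul(Function('y')(-8), Pow(Pow(Add(-4, 3), 2), -1))), 2) = Pow(Add(60, Mul(Add(Rational(-11, 5), Mul(Rational(1, 20), -8)), Pow(Pow(Add(-4, 3), 2), -1))), 2) = Pow(Add(60, Mul(Add(Rational(-11, 5), Rational(-2, 5)), Pow(Pow(-1, 2), -1))), 2) = Pow(Add(60, Mul(Rational(-13, 5), Pow(1, -1))), 2) = Pow(Add(60, Mul(Rational(-13, 5), 1)), 2) = Pow(Add(60, Rational(-13, 5)), 2) = Pow(Rational(287, 5), 2) = Rational(82369, 25)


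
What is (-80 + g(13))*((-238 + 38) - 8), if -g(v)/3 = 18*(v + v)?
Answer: 308672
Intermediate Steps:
g(v) = -108*v (g(v) = -54*(v + v) = -54*2*v = -108*v)
(-80 + g(13))*((-238 + 38) - 8) = (-80 - 108*13)*((-238 + 38) - 8) = (-80 - 1404)*(-200 - 8) = -1484*(-208) = 308672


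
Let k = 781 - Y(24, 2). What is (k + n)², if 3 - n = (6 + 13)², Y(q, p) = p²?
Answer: 175561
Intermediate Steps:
n = -358 (n = 3 - (6 + 13)² = 3 - 1*19² = 3 - 1*361 = 3 - 361 = -358)
k = 777 (k = 781 - 1*2² = 781 - 1*4 = 781 - 4 = 777)
(k + n)² = (777 - 358)² = 419² = 175561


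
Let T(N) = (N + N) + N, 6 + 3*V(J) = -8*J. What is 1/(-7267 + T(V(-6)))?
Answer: -1/7225 ≈ -0.00013841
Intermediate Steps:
V(J) = -2 - 8*J/3 (V(J) = -2 + (-8*J)/3 = -2 - 8*J/3)
T(N) = 3*N (T(N) = 2*N + N = 3*N)
1/(-7267 + T(V(-6))) = 1/(-7267 + 3*(-2 - 8/3*(-6))) = 1/(-7267 + 3*(-2 + 16)) = 1/(-7267 + 3*14) = 1/(-7267 + 42) = 1/(-7225) = -1/7225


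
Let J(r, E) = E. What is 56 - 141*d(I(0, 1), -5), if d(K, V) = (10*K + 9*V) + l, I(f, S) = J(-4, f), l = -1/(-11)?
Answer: 70270/11 ≈ 6388.2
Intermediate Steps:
l = 1/11 (l = -1*(-1/11) = 1/11 ≈ 0.090909)
I(f, S) = f
d(K, V) = 1/11 + 9*V + 10*K (d(K, V) = (10*K + 9*V) + 1/11 = (9*V + 10*K) + 1/11 = 1/11 + 9*V + 10*K)
56 - 141*d(I(0, 1), -5) = 56 - 141*(1/11 + 9*(-5) + 10*0) = 56 - 141*(1/11 - 45 + 0) = 56 - 141*(-494/11) = 56 + 69654/11 = 70270/11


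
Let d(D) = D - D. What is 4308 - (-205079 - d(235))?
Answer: 209387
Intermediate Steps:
d(D) = 0
4308 - (-205079 - d(235)) = 4308 - (-205079 - 1*0) = 4308 - (-205079 + 0) = 4308 - 1*(-205079) = 4308 + 205079 = 209387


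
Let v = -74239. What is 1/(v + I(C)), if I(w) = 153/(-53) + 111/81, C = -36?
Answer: -1431/106238179 ≈ -1.3470e-5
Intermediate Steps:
I(w) = -2170/1431 (I(w) = 153*(-1/53) + 111*(1/81) = -153/53 + 37/27 = -2170/1431)
1/(v + I(C)) = 1/(-74239 - 2170/1431) = 1/(-106238179/1431) = -1431/106238179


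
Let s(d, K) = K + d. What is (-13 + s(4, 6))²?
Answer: 9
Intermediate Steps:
(-13 + s(4, 6))² = (-13 + (6 + 4))² = (-13 + 10)² = (-3)² = 9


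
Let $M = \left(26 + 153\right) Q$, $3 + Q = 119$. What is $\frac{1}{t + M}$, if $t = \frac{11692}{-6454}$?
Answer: $\frac{3227}{66999582} \approx 4.8164 \cdot 10^{-5}$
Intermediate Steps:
$t = - \frac{5846}{3227}$ ($t = 11692 \left(- \frac{1}{6454}\right) = - \frac{5846}{3227} \approx -1.8116$)
$Q = 116$ ($Q = -3 + 119 = 116$)
$M = 20764$ ($M = \left(26 + 153\right) 116 = 179 \cdot 116 = 20764$)
$\frac{1}{t + M} = \frac{1}{- \frac{5846}{3227} + 20764} = \frac{1}{\frac{66999582}{3227}} = \frac{3227}{66999582}$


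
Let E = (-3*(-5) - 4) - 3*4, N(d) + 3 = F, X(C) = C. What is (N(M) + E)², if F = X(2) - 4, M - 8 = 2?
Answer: 36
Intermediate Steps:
M = 10 (M = 8 + 2 = 10)
F = -2 (F = 2 - 4 = -2)
N(d) = -5 (N(d) = -3 - 2 = -5)
E = -1 (E = (15 - 4) - 12 = 11 - 12 = -1)
(N(M) + E)² = (-5 - 1)² = (-6)² = 36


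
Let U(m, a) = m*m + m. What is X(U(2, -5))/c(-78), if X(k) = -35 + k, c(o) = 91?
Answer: -29/91 ≈ -0.31868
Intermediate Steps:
U(m, a) = m + m² (U(m, a) = m² + m = m + m²)
X(U(2, -5))/c(-78) = (-35 + 2*(1 + 2))/91 = (-35 + 2*3)*(1/91) = (-35 + 6)*(1/91) = -29*1/91 = -29/91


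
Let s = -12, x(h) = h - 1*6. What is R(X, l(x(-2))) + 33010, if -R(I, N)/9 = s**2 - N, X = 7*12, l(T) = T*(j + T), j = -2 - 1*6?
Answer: 32866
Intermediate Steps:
j = -8 (j = -2 - 6 = -8)
x(h) = -6 + h (x(h) = h - 6 = -6 + h)
l(T) = T*(-8 + T)
X = 84
R(I, N) = -1296 + 9*N (R(I, N) = -9*((-12)**2 - N) = -9*(144 - N) = -1296 + 9*N)
R(X, l(x(-2))) + 33010 = (-1296 + 9*((-6 - 2)*(-8 + (-6 - 2)))) + 33010 = (-1296 + 9*(-8*(-8 - 8))) + 33010 = (-1296 + 9*(-8*(-16))) + 33010 = (-1296 + 9*128) + 33010 = (-1296 + 1152) + 33010 = -144 + 33010 = 32866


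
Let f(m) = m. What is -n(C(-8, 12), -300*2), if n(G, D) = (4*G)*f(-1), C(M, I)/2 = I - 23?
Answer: -88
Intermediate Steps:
C(M, I) = -46 + 2*I (C(M, I) = 2*(I - 23) = 2*(-23 + I) = -46 + 2*I)
n(G, D) = -4*G (n(G, D) = (4*G)*(-1) = -4*G)
-n(C(-8, 12), -300*2) = -(-4)*(-46 + 2*12) = -(-4)*(-46 + 24) = -(-4)*(-22) = -1*88 = -88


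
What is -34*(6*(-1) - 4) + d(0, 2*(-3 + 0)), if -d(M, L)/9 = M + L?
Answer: 394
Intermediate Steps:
d(M, L) = -9*L - 9*M (d(M, L) = -9*(M + L) = -9*(L + M) = -9*L - 9*M)
-34*(6*(-1) - 4) + d(0, 2*(-3 + 0)) = -34*(6*(-1) - 4) + (-18*(-3 + 0) - 9*0) = -34*(-6 - 4) + (-18*(-3) + 0) = -34*(-10) + (-9*(-6) + 0) = 340 + (54 + 0) = 340 + 54 = 394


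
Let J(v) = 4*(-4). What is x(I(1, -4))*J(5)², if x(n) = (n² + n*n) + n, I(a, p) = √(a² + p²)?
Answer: 8704 + 256*√17 ≈ 9759.5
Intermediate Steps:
J(v) = -16
x(n) = n + 2*n² (x(n) = (n² + n²) + n = 2*n² + n = n + 2*n²)
x(I(1, -4))*J(5)² = (√(1² + (-4)²)*(1 + 2*√(1² + (-4)²)))*(-16)² = (√(1 + 16)*(1 + 2*√(1 + 16)))*256 = (√17*(1 + 2*√17))*256 = 256*√17*(1 + 2*√17)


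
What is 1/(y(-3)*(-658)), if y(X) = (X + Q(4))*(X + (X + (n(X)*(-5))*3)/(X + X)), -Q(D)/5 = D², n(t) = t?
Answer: -1/546140 ≈ -1.8310e-6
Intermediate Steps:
Q(D) = -5*D²
y(X) = (-80 + X)*(-7 + X) (y(X) = (X - 5*4²)*(X + (X + (X*(-5))*3)/(X + X)) = (X - 5*16)*(X + (X - 5*X*3)/((2*X))) = (X - 80)*(X + (X - 15*X)*(1/(2*X))) = (-80 + X)*(X + (-14*X)*(1/(2*X))) = (-80 + X)*(X - 7) = (-80 + X)*(-7 + X))
1/(y(-3)*(-658)) = 1/((560 + (-3)² - 87*(-3))*(-658)) = 1/((560 + 9 + 261)*(-658)) = 1/(830*(-658)) = 1/(-546140) = -1/546140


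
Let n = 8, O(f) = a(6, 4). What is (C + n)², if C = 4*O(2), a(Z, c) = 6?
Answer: 1024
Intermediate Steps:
O(f) = 6
C = 24 (C = 4*6 = 24)
(C + n)² = (24 + 8)² = 32² = 1024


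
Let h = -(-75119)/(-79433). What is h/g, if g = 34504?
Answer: -75119/2740756232 ≈ -2.7408e-5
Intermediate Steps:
h = -75119/79433 (h = -(-75119)*(-1)/79433 = -1*75119/79433 = -75119/79433 ≈ -0.94569)
h/g = -75119/79433/34504 = -75119/79433*1/34504 = -75119/2740756232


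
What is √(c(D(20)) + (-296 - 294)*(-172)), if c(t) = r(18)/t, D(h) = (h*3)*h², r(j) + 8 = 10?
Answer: √36532800030/600 ≈ 318.56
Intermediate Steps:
r(j) = 2 (r(j) = -8 + 10 = 2)
D(h) = 3*h³ (D(h) = (3*h)*h² = 3*h³)
c(t) = 2/t
√(c(D(20)) + (-296 - 294)*(-172)) = √(2/((3*20³)) + (-296 - 294)*(-172)) = √(2/((3*8000)) - 590*(-172)) = √(2/24000 + 101480) = √(2*(1/24000) + 101480) = √(1/12000 + 101480) = √(1217760001/12000) = √36532800030/600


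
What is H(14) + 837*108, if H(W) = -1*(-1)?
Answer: 90397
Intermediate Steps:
H(W) = 1
H(14) + 837*108 = 1 + 837*108 = 1 + 90396 = 90397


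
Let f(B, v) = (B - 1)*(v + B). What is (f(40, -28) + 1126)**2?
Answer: 2540836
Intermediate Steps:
f(B, v) = (-1 + B)*(B + v)
(f(40, -28) + 1126)**2 = ((40**2 - 1*40 - 1*(-28) + 40*(-28)) + 1126)**2 = ((1600 - 40 + 28 - 1120) + 1126)**2 = (468 + 1126)**2 = 1594**2 = 2540836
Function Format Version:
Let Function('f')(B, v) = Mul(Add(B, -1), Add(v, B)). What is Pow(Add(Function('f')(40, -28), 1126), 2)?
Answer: 2540836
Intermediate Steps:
Function('f')(B, v) = Mul(Add(-1, B), Add(B, v))
Pow(Add(Function('f')(40, -28), 1126), 2) = Pow(Add(Add(Pow(40, 2), Mul(-1, 40), Mul(-1, -28), Mul(40, -28)), 1126), 2) = Pow(Add(Add(1600, -40, 28, -1120), 1126), 2) = Pow(Add(468, 1126), 2) = Pow(1594, 2) = 2540836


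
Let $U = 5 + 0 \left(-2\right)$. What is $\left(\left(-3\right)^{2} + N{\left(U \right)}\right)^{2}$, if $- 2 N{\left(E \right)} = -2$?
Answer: $100$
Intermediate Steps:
$U = 5$ ($U = 5 + 0 = 5$)
$N{\left(E \right)} = 1$ ($N{\left(E \right)} = \left(- \frac{1}{2}\right) \left(-2\right) = 1$)
$\left(\left(-3\right)^{2} + N{\left(U \right)}\right)^{2} = \left(\left(-3\right)^{2} + 1\right)^{2} = \left(9 + 1\right)^{2} = 10^{2} = 100$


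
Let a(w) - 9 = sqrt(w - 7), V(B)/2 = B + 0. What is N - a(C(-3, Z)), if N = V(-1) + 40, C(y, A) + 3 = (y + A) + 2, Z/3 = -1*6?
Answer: 29 - I*sqrt(29) ≈ 29.0 - 5.3852*I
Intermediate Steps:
Z = -18 (Z = 3*(-1*6) = 3*(-6) = -18)
V(B) = 2*B (V(B) = 2*(B + 0) = 2*B)
C(y, A) = -1 + A + y (C(y, A) = -3 + ((y + A) + 2) = -3 + ((A + y) + 2) = -3 + (2 + A + y) = -1 + A + y)
N = 38 (N = 2*(-1) + 40 = -2 + 40 = 38)
a(w) = 9 + sqrt(-7 + w) (a(w) = 9 + sqrt(w - 7) = 9 + sqrt(-7 + w))
N - a(C(-3, Z)) = 38 - (9 + sqrt(-7 + (-1 - 18 - 3))) = 38 - (9 + sqrt(-7 - 22)) = 38 - (9 + sqrt(-29)) = 38 - (9 + I*sqrt(29)) = 38 + (-9 - I*sqrt(29)) = 29 - I*sqrt(29)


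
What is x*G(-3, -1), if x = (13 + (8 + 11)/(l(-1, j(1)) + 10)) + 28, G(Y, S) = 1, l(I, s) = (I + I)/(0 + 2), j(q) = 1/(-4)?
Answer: 388/9 ≈ 43.111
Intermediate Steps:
j(q) = -¼
l(I, s) = I (l(I, s) = (2*I)/2 = (2*I)*(½) = I)
x = 388/9 (x = (13 + (8 + 11)/(-1 + 10)) + 28 = (13 + 19/9) + 28 = 136/9 + 28 = 388/9 ≈ 43.111)
x*G(-3, -1) = (388/9)*1 = 388/9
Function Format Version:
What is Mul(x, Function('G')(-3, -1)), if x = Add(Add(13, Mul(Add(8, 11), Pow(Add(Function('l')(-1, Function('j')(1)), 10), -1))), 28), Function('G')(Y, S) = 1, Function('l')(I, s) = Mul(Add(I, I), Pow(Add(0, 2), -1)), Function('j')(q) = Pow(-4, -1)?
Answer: Rational(388, 9) ≈ 43.111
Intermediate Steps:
Function('j')(q) = Rational(-1, 4)
Function('l')(I, s) = I (Function('l')(I, s) = Mul(Mul(2, I), Pow(2, -1)) = Mul(Mul(2, I), Rational(1, 2)) = I)
x = Rational(388, 9) (x = Add(Add(13, Mul(Add(8, 11), Pow(Add(-1, 10), -1))), 28) = Add(Add(13, Mul(19, Pow(9, -1))), 28) = Add(Add(13, Mul(19, Rational(1, 9))), 28) = Add(Add(13, Rational(19, 9)), 28) = Add(Rational(136, 9), 28) = Rational(388, 9) ≈ 43.111)
Mul(x, Function('G')(-3, -1)) = Mul(Rational(388, 9), 1) = Rational(388, 9)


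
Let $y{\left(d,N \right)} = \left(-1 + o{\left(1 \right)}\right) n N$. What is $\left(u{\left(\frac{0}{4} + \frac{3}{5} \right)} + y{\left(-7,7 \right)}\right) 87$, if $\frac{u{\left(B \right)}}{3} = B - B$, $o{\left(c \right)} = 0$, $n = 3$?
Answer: $-1827$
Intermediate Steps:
$u{\left(B \right)} = 0$ ($u{\left(B \right)} = 3 \left(B - B\right) = 3 \cdot 0 = 0$)
$y{\left(d,N \right)} = - 3 N$ ($y{\left(d,N \right)} = \left(-1 + 0\right) 3 N = \left(-1\right) 3 N = - 3 N$)
$\left(u{\left(\frac{0}{4} + \frac{3}{5} \right)} + y{\left(-7,7 \right)}\right) 87 = \left(0 - 21\right) 87 = \left(-21\right) 87 = -1827$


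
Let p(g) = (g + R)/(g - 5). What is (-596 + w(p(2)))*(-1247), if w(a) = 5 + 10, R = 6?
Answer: 724507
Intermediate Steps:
p(g) = (6 + g)/(-5 + g) (p(g) = (g + 6)/(g - 5) = (6 + g)/(-5 + g))
w(a) = 15
(-596 + w(p(2)))*(-1247) = (-596 + 15)*(-1247) = -581*(-1247) = 724507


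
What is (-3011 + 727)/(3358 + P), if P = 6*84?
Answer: -1142/1931 ≈ -0.59140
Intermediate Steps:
P = 504
(-3011 + 727)/(3358 + P) = (-3011 + 727)/(3358 + 504) = -2284/3862 = -2284*1/3862 = -1142/1931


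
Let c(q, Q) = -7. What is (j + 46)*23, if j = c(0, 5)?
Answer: 897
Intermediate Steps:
j = -7
(j + 46)*23 = (-7 + 46)*23 = 39*23 = 897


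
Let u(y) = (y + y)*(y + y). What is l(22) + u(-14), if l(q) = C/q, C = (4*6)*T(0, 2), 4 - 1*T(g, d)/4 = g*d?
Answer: 8816/11 ≈ 801.45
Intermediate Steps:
u(y) = 4*y² (u(y) = (2*y)*(2*y) = 4*y²)
T(g, d) = 16 - 4*d*g (T(g, d) = 16 - 4*g*d = 16 - 4*d*g)
C = 384 (C = (4*6)*(16 - 4*2*0) = 24*(16 + 0) = 24*16 = 384)
l(q) = 384/q
l(22) + u(-14) = 384/22 + 4*(-14)² = 384*(1/22) + 4*196 = 192/11 + 784 = 8816/11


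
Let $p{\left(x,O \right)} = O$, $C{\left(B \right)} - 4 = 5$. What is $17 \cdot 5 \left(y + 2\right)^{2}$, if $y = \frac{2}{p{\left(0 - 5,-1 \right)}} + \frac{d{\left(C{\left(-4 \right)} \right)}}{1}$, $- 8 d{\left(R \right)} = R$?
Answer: $\frac{6885}{64} \approx 107.58$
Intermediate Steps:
$C{\left(B \right)} = 9$ ($C{\left(B \right)} = 4 + 5 = 9$)
$d{\left(R \right)} = - \frac{R}{8}$
$y = - \frac{25}{8}$ ($y = \frac{2}{-1} + \frac{\left(- \frac{1}{8}\right) 9}{1} = 2 \left(-1\right) - \frac{9}{8} = -2 - \frac{9}{8} = - \frac{25}{8} \approx -3.125$)
$17 \cdot 5 \left(y + 2\right)^{2} = 17 \cdot 5 \left(- \frac{25}{8} + 2\right)^{2} = 85 \left(- \frac{9}{8}\right)^{2} = 85 \cdot \frac{81}{64} = \frac{6885}{64}$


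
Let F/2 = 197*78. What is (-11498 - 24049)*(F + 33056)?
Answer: -2267472036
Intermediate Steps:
F = 30732 (F = 2*(197*78) = 2*15366 = 30732)
(-11498 - 24049)*(F + 33056) = (-11498 - 24049)*(30732 + 33056) = -35547*63788 = -2267472036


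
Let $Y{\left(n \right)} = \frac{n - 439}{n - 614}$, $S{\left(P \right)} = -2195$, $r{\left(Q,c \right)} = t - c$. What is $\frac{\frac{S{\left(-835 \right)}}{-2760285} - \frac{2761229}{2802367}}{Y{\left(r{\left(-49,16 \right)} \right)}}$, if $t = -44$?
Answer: $- \frac{1026586626725560}{771986093140581} \approx -1.3298$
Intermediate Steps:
$r{\left(Q,c \right)} = -44 - c$
$Y{\left(n \right)} = \frac{-439 + n}{-614 + n}$
$\frac{\frac{S{\left(-835 \right)}}{-2760285} - \frac{2761229}{2802367}}{Y{\left(r{\left(-49,16 \right)} \right)}} = \frac{- \frac{2195}{-2760285} - \frac{2761229}{2802367}}{\frac{1}{-614 - 60} \left(-439 - 60\right)} = \frac{\left(-2195\right) \left(- \frac{1}{2760285}\right) - \frac{2761229}{2802367}}{\frac{1}{-614 - 60} \left(-439 - 60\right)} = \frac{\frac{439}{552057} - \frac{2761229}{2802367}}{\frac{1}{-614 - 60} \left(-439 - 60\right)} = - \frac{1523125558940}{1547066318919 \frac{1}{-674} \left(-499\right)} = - \frac{1523125558940}{1547066318919 \left(\left(- \frac{1}{674}\right) \left(-499\right)\right)} = - \frac{1523125558940}{1547066318919 \cdot \frac{499}{674}} = \left(- \frac{1523125558940}{1547066318919}\right) \frac{674}{499} = - \frac{1026586626725560}{771986093140581}$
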